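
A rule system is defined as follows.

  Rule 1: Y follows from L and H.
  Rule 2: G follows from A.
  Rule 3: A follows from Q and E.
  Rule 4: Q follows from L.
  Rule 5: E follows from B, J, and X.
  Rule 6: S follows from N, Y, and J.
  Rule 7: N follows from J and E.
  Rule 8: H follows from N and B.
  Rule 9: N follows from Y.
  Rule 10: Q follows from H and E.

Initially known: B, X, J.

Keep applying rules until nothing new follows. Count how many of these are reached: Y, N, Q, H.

B, J, and X hold, so E follows (Rule 5).
J and E hold, so N follows (Rule 7).
N and B hold, so H follows (Rule 8).
From H and E, Rule 10 gives Q.
Y would need L and H (Rule 1), but L is never established.
N: reached.
Q: reached.
H: reached.
Reached: N, Q, and H — 3 of the 4.

3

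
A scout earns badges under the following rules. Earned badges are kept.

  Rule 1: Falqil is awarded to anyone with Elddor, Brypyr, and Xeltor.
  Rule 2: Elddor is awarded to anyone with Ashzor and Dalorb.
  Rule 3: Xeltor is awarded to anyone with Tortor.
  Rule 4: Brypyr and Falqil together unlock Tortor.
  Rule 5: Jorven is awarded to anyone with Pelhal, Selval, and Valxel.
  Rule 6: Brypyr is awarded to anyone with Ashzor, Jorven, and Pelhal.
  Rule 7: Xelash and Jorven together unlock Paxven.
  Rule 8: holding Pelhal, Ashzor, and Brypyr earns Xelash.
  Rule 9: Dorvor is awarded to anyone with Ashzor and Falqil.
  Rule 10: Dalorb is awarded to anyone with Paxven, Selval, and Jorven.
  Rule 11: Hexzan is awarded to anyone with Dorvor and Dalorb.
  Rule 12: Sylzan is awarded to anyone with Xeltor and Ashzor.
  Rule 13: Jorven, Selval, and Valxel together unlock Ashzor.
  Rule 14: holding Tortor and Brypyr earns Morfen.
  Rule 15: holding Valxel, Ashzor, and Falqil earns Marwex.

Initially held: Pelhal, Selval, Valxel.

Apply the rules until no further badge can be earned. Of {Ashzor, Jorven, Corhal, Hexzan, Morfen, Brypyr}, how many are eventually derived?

3

With Pelhal, Selval, and Valxel, Jorven is earned (Rule 5).
With Jorven, Selval, and Valxel, Ashzor is earned (Rule 13).
With Ashzor, Jorven, and Pelhal, Brypyr is earned (Rule 6).
Ashzor: reached.
Jorven: reached.
No rule produces Corhal, and it is not given.
Hexzan would need Dorvor and Dalorb (Rule 11), but Dorvor is never earned.
Morfen would need Tortor and Brypyr (Rule 14), but Tortor is never earned.
Brypyr: reached.
Reached: Ashzor, Jorven, and Brypyr — 3 of the 6.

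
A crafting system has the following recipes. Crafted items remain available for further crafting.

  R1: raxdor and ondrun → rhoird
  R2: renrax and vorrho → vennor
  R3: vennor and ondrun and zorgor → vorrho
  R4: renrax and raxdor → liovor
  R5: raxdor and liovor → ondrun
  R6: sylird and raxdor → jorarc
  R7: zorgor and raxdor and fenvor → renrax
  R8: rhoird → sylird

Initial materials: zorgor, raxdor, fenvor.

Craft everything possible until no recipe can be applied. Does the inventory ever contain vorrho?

No

vorrho would need vennor, ondrun, and zorgor (R3), but vennor is never obtained.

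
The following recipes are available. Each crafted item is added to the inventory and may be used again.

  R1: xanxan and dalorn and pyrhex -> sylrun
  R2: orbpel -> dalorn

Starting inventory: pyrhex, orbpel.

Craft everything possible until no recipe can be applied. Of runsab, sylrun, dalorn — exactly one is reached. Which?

orbpel -> dalorn (R2).
No rule produces runsab, and it is not given. sylrun would need xanxan, dalorn, and pyrhex (R1), but xanxan is never obtained.

dalorn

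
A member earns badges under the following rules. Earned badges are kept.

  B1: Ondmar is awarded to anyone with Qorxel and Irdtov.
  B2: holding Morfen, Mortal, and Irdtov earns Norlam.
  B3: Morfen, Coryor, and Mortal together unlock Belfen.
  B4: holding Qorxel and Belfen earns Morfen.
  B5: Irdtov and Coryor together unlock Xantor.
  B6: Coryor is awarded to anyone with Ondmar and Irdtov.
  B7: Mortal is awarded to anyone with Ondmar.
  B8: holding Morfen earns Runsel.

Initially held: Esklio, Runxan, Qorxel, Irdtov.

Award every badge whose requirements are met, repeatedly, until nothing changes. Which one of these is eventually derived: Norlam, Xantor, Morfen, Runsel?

Xantor

With Qorxel and Irdtov, Ondmar is earned (B1).
With Ondmar and Irdtov, Coryor is earned (B6).
With Irdtov and Coryor, Xantor is earned (B5).
Runsel would need Morfen (B8), but Morfen is never earned. Morfen would need Qorxel and Belfen (B4), but Belfen is never earned. Norlam would need Morfen, Mortal, and Irdtov (B2), but Morfen is never earned.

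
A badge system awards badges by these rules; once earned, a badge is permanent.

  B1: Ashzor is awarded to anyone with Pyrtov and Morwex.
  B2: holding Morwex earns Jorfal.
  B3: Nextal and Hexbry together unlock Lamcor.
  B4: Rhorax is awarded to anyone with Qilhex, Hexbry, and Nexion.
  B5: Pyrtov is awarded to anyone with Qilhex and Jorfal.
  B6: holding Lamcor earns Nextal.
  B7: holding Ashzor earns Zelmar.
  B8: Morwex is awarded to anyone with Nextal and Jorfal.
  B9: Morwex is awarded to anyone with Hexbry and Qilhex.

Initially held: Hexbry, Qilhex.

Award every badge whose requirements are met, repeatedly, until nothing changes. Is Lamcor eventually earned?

Lamcor would need Nextal and Hexbry (B3), but Nextal is never earned.

No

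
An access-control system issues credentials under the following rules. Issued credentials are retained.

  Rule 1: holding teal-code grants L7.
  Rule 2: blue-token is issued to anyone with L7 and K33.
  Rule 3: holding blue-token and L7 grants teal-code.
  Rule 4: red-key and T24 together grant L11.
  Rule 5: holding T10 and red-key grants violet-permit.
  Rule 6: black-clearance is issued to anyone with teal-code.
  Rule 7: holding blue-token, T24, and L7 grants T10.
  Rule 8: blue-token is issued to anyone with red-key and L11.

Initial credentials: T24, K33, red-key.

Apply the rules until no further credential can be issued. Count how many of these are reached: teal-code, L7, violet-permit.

0

teal-code would need blue-token and L7 (Rule 3), but L7 is never granted.
L7 would need teal-code (Rule 1), but teal-code is never granted.
violet-permit would need T10 and red-key (Rule 5), but T10 is never granted.
None of the 3 are reached.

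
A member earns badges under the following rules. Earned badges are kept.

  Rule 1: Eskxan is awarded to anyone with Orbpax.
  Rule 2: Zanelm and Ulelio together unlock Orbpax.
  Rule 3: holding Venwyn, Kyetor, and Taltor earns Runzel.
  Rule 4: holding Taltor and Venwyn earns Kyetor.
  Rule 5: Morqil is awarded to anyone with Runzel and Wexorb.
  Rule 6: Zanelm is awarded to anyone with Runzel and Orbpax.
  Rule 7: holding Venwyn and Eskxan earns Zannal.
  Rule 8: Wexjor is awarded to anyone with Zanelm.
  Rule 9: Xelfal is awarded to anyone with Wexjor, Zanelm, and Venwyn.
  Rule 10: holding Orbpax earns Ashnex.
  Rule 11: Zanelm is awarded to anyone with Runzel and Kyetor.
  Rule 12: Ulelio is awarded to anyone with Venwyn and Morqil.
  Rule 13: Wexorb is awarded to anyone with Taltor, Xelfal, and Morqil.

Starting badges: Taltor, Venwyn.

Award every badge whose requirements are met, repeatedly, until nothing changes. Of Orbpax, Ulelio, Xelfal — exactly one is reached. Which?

With Taltor and Venwyn, Kyetor is earned (Rule 4).
With Venwyn, Kyetor, and Taltor, Runzel is earned (Rule 3).
With Runzel and Kyetor, Zanelm is earned (Rule 11).
With Zanelm, Wexjor is earned (Rule 8).
With Wexjor, Zanelm, and Venwyn, Xelfal is earned (Rule 9).
Orbpax would need Zanelm and Ulelio (Rule 2), but Ulelio is never earned. Ulelio would need Venwyn and Morqil (Rule 12), but Morqil is never earned.

Xelfal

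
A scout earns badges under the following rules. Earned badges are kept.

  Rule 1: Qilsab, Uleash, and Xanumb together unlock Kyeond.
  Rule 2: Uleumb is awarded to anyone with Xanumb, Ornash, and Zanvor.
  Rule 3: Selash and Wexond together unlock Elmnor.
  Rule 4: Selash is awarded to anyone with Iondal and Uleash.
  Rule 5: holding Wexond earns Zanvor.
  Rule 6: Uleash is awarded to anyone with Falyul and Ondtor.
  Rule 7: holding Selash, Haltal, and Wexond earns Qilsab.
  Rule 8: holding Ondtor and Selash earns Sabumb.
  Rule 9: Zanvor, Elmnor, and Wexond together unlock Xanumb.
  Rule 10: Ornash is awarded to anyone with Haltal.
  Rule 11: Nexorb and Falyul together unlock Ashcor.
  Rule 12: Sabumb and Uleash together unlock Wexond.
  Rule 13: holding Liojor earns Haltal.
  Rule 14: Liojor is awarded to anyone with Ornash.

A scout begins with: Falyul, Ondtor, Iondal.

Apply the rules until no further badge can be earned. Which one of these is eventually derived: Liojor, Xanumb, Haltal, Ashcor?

With Falyul and Ondtor, Uleash is earned (Rule 6).
With Iondal and Uleash, Selash is earned (Rule 4).
With Ondtor and Selash, Sabumb is earned (Rule 8).
With Sabumb and Uleash, Wexond is earned (Rule 12).
With Selash and Wexond, Elmnor is earned (Rule 3).
With Wexond, Zanvor is earned (Rule 5).
With Zanvor, Elmnor, and Wexond, Xanumb is earned (Rule 9).
Liojor would need Ornash (Rule 14), but Ornash is never earned. Haltal would need Liojor (Rule 13), but Liojor is never earned. Ashcor would need Nexorb and Falyul (Rule 11), but Nexorb is never earned.

Xanumb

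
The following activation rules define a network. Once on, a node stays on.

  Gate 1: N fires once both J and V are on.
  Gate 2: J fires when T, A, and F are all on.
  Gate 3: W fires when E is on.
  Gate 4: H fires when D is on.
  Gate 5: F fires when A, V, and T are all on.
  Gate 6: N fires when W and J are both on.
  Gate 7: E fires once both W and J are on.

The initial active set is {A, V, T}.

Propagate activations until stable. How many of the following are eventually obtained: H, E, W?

H would need D (Gate 4), but D never turns on.
E would need W and J (Gate 7), but W never turns on.
W would need E (Gate 3), but E never turns on.
None of the 3 are reached.

0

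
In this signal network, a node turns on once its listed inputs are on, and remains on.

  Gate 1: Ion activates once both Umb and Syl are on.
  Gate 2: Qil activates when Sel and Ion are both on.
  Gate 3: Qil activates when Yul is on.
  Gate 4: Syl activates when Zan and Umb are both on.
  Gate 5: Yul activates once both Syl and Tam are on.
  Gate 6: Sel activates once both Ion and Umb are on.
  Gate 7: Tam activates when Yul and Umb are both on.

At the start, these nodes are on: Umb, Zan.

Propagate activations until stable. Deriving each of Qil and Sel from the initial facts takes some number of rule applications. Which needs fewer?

Sel: Gate 4: Zan and Umb on → Syl on. Gate 1: Umb and Syl on → Ion on. Ion and Umb are on, so Sel activates (Gate 6). [3 rule applications]
Qil: Gate 4: Zan and Umb on → Syl on. Gate 1: Umb and Syl on → Ion on. Ion and Umb are on, so Sel activates (Gate 6). Gate 2: Sel and Ion on → Qil on. [4 rule applications]
Sel needs fewer.

Sel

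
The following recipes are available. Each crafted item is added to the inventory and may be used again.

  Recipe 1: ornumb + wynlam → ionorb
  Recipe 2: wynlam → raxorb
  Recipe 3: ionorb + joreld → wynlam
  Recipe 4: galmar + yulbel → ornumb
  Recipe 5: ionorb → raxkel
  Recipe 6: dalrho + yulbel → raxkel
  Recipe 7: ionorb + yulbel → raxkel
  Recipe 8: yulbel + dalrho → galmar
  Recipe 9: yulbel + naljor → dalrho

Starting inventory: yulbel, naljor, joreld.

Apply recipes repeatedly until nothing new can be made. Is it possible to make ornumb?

Using Recipe 9, yulbel and naljor make dalrho.
Using Recipe 8, yulbel and dalrho make galmar.
Using Recipe 4, galmar and yulbel make ornumb.

Yes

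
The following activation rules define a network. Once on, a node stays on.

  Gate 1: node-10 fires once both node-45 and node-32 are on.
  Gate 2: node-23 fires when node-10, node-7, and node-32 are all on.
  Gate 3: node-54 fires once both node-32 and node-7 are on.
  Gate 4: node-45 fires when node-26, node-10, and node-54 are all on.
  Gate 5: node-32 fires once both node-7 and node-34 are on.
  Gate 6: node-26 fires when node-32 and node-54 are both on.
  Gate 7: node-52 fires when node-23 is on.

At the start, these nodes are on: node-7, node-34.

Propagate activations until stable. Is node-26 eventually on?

Yes

node-7 and node-34 are on, so node-32 fires (Gate 5).
Gate 3: node-32 and node-7 on → node-54 on.
Gate 6: node-32 and node-54 on → node-26 on.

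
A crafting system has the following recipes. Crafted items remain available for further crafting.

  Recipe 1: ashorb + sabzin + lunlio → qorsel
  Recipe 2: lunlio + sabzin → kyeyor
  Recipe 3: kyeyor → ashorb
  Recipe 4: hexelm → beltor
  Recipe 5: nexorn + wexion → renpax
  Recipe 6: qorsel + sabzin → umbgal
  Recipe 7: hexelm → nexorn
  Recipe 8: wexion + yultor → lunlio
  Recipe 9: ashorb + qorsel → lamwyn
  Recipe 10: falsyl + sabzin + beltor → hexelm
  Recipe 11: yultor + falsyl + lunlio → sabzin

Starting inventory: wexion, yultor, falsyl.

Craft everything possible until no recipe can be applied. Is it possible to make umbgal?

Yes

Using Recipe 8, wexion and yultor make lunlio.
yultor + falsyl + lunlio → sabzin (Recipe 11).
lunlio + sabzin → kyeyor (Recipe 2).
Using Recipe 3, kyeyor makes ashorb.
ashorb + sabzin + lunlio → qorsel (Recipe 1).
qorsel + sabzin → umbgal (Recipe 6).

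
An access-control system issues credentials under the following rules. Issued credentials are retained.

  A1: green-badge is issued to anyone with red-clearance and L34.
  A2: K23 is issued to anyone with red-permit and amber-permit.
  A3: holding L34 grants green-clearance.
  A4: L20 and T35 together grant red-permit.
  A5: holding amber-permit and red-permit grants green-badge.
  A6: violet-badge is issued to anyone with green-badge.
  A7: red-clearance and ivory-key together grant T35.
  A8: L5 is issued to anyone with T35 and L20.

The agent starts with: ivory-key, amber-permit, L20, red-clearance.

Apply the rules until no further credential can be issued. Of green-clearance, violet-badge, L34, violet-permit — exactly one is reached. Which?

violet-badge

Holding red-clearance and ivory-key grants T35 (A7).
Holding L20 and T35 grants red-permit (A4).
Holding amber-permit and red-permit grants green-badge (A5).
Holding green-badge grants violet-badge (A6).
No rule produces L34, and it is not given. green-clearance would need L34 (A3), but L34 is never granted. No rule produces violet-permit, and it is not given.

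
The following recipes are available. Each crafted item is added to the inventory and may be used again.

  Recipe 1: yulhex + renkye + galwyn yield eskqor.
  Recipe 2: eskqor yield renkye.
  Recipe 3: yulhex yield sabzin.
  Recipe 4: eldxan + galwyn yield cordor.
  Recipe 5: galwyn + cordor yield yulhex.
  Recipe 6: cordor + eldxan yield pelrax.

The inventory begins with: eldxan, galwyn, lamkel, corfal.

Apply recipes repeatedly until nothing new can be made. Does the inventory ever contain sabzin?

Using Recipe 4, eldxan and galwyn make cordor.
galwyn + cordor → yulhex (Recipe 5).
Using Recipe 3, yulhex makes sabzin.

Yes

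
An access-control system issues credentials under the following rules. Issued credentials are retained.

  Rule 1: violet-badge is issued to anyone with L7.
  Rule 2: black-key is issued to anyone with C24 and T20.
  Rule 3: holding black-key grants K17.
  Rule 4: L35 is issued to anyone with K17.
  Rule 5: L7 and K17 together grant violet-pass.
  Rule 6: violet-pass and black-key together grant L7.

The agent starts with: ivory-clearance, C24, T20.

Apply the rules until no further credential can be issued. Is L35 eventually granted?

Yes

Holding C24 and T20 grants black-key (Rule 2).
Holding black-key grants K17 (Rule 3).
Holding K17 grants L35 (Rule 4).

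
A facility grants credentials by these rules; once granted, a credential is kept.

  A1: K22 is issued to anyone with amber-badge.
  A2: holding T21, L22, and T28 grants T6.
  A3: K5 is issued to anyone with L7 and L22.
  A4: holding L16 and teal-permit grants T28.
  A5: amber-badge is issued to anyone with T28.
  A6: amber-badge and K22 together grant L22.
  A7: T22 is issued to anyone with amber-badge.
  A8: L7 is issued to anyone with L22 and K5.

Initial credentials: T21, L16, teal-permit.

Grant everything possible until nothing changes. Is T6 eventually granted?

Holding L16 and teal-permit grants T28 (A4).
Holding T28 grants amber-badge (A5).
Holding amber-badge grants K22 (A1).
Holding amber-badge and K22 grants L22 (A6).
Holding T21, L22, and T28 grants T6 (A2).

Yes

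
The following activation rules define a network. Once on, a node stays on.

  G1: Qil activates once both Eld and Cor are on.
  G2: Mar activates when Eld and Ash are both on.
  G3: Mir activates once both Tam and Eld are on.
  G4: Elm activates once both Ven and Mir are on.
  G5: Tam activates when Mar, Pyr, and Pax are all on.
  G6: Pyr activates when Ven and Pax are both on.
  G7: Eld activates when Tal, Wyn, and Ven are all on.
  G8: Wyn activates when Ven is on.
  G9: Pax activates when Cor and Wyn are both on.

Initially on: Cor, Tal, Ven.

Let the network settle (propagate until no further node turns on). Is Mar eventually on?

No

Mar would need Eld and Ash (G2), but Ash never turns on.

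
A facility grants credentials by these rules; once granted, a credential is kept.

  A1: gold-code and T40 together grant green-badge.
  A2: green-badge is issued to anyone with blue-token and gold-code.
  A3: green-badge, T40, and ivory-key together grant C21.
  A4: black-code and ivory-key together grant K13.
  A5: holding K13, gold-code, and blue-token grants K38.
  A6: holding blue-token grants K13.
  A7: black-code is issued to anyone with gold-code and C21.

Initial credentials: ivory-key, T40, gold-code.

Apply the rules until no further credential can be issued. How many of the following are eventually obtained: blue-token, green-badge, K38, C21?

2

Holding gold-code and T40 grants green-badge (A1).
Holding green-badge, T40, and ivory-key grants C21 (A3).
No rule produces blue-token, and it is not given.
green-badge: reached.
K38 would need K13, gold-code, and blue-token (A5), but blue-token is never granted.
C21: reached.
Reached: green-badge and C21 — 2 of the 4.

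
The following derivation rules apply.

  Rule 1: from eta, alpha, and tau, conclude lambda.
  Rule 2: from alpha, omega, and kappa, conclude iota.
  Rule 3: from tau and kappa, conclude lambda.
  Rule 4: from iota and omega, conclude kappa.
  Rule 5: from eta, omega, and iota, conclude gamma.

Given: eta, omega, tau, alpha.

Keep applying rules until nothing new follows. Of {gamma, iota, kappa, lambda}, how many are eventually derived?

From eta, alpha, and tau, Rule 1 gives lambda.
gamma would need eta, omega, and iota (Rule 5), but iota is never established.
iota would need alpha, omega, and kappa (Rule 2), but kappa is never established.
kappa would need iota and omega (Rule 4), but iota is never established.
lambda: reached.
Reached: lambda — 1 of the 4.

1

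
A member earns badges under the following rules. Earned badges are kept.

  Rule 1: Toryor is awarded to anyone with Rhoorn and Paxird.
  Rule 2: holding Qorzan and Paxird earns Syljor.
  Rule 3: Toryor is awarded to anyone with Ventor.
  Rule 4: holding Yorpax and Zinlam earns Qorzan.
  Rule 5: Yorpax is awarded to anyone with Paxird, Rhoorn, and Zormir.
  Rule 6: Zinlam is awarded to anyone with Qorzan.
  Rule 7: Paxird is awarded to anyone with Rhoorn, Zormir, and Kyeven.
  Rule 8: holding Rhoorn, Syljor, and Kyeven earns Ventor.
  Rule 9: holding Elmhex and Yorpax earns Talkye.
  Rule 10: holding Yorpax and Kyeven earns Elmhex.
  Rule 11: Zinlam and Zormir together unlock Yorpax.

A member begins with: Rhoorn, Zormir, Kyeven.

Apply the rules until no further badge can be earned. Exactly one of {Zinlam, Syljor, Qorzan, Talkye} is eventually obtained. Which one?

With Rhoorn, Zormir, and Kyeven, Paxird is earned (Rule 7).
With Paxird, Rhoorn, and Zormir, Yorpax is earned (Rule 5).
With Yorpax and Kyeven, Elmhex is earned (Rule 10).
With Elmhex and Yorpax, Talkye is earned (Rule 9).
Qorzan would need Yorpax and Zinlam (Rule 4), but Zinlam is never earned. Syljor would need Qorzan and Paxird (Rule 2), but Qorzan is never earned. Zinlam would need Qorzan (Rule 6), but Qorzan is never earned.

Talkye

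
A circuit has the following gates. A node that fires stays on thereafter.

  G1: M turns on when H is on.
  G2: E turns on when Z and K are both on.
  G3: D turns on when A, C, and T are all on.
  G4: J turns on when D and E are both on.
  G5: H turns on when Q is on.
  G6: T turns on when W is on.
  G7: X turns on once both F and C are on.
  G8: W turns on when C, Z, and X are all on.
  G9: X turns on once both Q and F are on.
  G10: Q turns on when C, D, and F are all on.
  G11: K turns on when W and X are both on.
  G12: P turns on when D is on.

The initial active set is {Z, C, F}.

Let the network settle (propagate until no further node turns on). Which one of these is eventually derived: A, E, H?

F and C are on, so X turns on (G7).
C, Z, and X are on, so W turns on (G8).
G11: W and X on → K on.
G2: Z and K on → E on.
No rule produces A, and it is not given. H would need Q (G5), but Q never turns on.

E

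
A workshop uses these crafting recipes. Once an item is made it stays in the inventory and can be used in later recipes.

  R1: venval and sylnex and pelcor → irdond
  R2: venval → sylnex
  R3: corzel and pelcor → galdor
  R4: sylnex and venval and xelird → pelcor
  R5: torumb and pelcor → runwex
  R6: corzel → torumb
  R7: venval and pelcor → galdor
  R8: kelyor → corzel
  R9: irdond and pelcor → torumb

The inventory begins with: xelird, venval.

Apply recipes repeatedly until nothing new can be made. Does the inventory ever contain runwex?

Yes

venval → sylnex (R2).
sylnex and venval and xelird → pelcor (R4).
Using R1, venval, sylnex, and pelcor make irdond.
irdond and pelcor → torumb (R9).
Using R5, torumb and pelcor make runwex.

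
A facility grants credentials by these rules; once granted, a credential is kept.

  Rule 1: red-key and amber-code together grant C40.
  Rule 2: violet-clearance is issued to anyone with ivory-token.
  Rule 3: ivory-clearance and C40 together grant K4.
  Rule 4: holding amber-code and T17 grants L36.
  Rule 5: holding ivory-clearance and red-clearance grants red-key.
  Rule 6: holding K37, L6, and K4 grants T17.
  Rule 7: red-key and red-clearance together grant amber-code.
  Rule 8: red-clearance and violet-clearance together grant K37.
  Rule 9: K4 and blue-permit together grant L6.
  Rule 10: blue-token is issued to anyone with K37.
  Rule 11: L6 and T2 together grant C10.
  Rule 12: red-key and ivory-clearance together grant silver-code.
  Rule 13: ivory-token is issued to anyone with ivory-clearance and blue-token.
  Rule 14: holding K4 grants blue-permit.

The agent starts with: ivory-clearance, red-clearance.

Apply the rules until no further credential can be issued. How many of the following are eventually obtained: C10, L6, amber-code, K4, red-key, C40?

Holding ivory-clearance and red-clearance grants red-key (Rule 5).
Holding red-key and red-clearance grants amber-code (Rule 7).
Holding red-key and amber-code grants C40 (Rule 1).
Holding ivory-clearance and C40 grants K4 (Rule 3).
Holding K4 grants blue-permit (Rule 14).
Holding K4 and blue-permit grants L6 (Rule 9).
C10 would need L6 and T2 (Rule 11), but T2 is never granted.
L6: reached.
amber-code: reached.
K4: reached.
red-key: reached.
C40: reached.
Reached: L6, amber-code, K4, red-key, and C40 — 5 of the 6.

5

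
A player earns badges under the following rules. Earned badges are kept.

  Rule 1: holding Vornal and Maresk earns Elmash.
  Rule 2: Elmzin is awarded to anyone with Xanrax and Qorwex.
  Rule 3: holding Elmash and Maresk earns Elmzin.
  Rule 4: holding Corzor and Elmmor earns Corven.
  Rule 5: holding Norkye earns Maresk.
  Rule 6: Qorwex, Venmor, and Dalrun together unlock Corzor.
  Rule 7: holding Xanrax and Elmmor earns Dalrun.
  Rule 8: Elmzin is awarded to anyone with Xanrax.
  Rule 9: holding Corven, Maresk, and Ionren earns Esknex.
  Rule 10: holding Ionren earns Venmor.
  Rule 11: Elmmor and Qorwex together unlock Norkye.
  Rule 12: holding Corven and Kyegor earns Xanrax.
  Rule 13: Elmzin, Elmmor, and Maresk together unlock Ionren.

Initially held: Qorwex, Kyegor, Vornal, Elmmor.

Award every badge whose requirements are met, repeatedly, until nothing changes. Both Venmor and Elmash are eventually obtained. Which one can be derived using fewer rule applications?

Elmash: With Elmmor and Qorwex, Norkye is earned (Rule 11). With Norkye, Maresk is earned (Rule 5). With Vornal and Maresk, Elmash is earned (Rule 1). [3 rule applications]
Venmor: With Elmmor and Qorwex, Norkye is earned (Rule 11). With Norkye, Maresk is earned (Rule 5). With Vornal and Maresk, Elmash is earned (Rule 1). With Elmash and Maresk, Elmzin is earned (Rule 3). With Elmzin, Elmmor, and Maresk, Ionren is earned (Rule 13). With Ionren, Venmor is earned (Rule 10). [6 rule applications]
Elmash needs fewer.

Elmash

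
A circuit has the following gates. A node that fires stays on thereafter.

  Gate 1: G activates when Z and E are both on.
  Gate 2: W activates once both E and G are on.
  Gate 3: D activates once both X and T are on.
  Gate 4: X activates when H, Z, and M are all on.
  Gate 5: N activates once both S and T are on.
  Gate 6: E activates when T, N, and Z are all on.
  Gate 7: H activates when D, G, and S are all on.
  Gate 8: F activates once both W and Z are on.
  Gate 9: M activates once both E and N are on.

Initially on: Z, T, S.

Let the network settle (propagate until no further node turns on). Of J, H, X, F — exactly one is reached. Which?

F

Gate 5: S and T on → N on.
T, N, and Z are on, so E activates (Gate 6).
Gate 1: Z and E on → G on.
Gate 2: E and G on → W on.
W and Z are on, so F activates (Gate 8).
X would need H, Z, and M (Gate 4), but H never turns on. No rule produces J, and it is not given. H would need D, G, and S (Gate 7), but D never turns on.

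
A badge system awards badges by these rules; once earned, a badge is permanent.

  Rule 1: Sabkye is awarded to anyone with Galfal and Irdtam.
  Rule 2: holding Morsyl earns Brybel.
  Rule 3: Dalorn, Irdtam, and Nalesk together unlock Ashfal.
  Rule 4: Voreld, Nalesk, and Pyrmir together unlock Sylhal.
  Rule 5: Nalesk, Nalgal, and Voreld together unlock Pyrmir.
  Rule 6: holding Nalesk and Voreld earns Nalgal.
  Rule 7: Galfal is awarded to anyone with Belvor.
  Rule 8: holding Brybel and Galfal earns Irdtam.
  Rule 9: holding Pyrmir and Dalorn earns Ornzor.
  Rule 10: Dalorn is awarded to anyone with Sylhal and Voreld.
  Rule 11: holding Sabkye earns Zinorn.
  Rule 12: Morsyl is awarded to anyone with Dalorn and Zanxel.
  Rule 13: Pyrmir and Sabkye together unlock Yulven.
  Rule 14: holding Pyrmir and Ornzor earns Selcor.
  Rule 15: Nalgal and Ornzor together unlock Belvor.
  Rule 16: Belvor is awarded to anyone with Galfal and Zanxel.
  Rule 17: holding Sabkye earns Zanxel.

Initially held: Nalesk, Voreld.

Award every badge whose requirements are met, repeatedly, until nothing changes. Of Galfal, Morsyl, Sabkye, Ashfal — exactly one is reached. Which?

With Nalesk and Voreld, Nalgal is earned (Rule 6).
With Nalesk, Nalgal, and Voreld, Pyrmir is earned (Rule 5).
With Voreld, Nalesk, and Pyrmir, Sylhal is earned (Rule 4).
With Sylhal and Voreld, Dalorn is earned (Rule 10).
With Pyrmir and Dalorn, Ornzor is earned (Rule 9).
With Nalgal and Ornzor, Belvor is earned (Rule 15).
With Belvor, Galfal is earned (Rule 7).
Morsyl would need Dalorn and Zanxel (Rule 12), but Zanxel is never earned. Ashfal would need Dalorn, Irdtam, and Nalesk (Rule 3), but Irdtam is never earned. Sabkye would need Galfal and Irdtam (Rule 1), but Irdtam is never earned.

Galfal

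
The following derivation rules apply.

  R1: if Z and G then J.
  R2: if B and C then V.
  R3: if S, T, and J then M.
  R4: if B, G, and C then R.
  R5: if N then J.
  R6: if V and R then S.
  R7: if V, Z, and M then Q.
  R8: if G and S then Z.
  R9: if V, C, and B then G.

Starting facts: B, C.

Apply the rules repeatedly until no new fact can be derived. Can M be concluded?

No

M would need S, T, and J (R3), but T is never established.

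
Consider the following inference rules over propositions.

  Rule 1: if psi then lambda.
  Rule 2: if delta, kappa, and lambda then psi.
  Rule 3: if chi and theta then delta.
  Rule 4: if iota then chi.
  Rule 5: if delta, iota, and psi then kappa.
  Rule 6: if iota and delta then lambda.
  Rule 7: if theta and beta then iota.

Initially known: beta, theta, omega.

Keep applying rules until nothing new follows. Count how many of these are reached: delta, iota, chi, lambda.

4

From theta and beta, Rule 7 gives iota.
From iota, Rule 4 gives chi.
chi and theta hold, so delta follows (Rule 3).
iota and delta hold, so lambda follows (Rule 6).
delta: reached.
iota: reached.
chi: reached.
lambda: reached.
All 4 are reached.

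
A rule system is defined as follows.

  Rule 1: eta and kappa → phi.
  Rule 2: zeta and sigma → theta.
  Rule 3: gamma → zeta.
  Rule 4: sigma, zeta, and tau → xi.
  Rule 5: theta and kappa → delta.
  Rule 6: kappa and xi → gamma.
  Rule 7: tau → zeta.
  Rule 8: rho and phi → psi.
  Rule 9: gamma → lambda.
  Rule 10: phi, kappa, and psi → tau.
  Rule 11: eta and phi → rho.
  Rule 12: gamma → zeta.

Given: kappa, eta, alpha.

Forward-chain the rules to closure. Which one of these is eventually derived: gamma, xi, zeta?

eta and kappa hold, so phi follows (Rule 1).
eta and phi hold, so rho follows (Rule 11).
rho and phi hold, so psi follows (Rule 8).
From phi, kappa, and psi, Rule 10 gives tau.
From tau, Rule 7 gives zeta.
gamma would need kappa and xi (Rule 6), but xi is never established. xi would need sigma, zeta, and tau (Rule 4), but sigma is never established.

zeta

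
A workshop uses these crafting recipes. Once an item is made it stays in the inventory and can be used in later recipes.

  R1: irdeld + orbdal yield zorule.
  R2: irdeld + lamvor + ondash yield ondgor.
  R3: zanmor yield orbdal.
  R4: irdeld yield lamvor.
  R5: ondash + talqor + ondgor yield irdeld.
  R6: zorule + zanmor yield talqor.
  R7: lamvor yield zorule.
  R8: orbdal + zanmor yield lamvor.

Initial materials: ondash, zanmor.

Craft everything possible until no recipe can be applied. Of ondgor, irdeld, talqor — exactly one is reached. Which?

talqor

Using R3, zanmor makes orbdal.
orbdal + zanmor → lamvor (R8).
lamvor → zorule (R7).
Using R6, zorule and zanmor make talqor.
irdeld would need ondash, talqor, and ondgor (R5), but ondgor is never obtained. ondgor would need irdeld, lamvor, and ondash (R2), but irdeld is never obtained.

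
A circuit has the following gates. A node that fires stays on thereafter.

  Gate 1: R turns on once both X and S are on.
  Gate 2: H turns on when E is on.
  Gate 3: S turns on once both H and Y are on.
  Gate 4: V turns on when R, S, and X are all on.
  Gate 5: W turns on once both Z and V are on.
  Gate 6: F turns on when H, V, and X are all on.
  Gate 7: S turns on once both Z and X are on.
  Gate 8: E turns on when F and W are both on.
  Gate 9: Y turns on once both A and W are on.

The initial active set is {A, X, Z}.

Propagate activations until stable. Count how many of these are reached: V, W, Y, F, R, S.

Z and X are on, so S turns on (Gate 7).
Gate 1: X and S on → R on.
Gate 4: R, S, and X on → V on.
Z and V are on, so W turns on (Gate 5).
A and W are on, so Y turns on (Gate 9).
V: reached.
W: reached.
Y: reached.
F would need H, V, and X (Gate 6), but H never turns on.
R: reached.
S: reached.
Reached: V, W, Y, R, and S — 5 of the 6.

5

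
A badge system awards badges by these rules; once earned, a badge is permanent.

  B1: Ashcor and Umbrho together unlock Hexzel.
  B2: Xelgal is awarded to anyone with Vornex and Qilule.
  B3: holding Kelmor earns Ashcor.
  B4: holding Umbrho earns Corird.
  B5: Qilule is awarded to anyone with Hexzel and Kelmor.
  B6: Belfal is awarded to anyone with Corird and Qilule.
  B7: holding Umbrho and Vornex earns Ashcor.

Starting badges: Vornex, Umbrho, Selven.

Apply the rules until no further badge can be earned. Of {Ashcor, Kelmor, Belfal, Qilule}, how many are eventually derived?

1

With Umbrho and Vornex, Ashcor is earned (B7).
Ashcor: reached.
No rule produces Kelmor, and it is not given.
Belfal would need Corird and Qilule (B6), but Qilule is never earned.
Qilule would need Hexzel and Kelmor (B5), but Kelmor is never earned.
Reached: Ashcor — 1 of the 4.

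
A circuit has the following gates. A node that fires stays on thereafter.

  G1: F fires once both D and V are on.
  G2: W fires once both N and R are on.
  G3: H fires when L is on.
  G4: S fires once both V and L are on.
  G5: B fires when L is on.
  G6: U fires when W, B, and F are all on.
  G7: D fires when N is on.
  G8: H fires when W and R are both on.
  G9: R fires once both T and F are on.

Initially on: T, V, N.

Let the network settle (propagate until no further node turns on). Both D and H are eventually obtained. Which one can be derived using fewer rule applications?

D

D: N is on, so D fires (G7). [1 rule application]
H: N is on, so D fires (G7). G1: D and V on → F on. G9: T and F on → R on. N and R are on, so W fires (G2). G8: W and R on → H on. [5 rule applications]
D needs fewer.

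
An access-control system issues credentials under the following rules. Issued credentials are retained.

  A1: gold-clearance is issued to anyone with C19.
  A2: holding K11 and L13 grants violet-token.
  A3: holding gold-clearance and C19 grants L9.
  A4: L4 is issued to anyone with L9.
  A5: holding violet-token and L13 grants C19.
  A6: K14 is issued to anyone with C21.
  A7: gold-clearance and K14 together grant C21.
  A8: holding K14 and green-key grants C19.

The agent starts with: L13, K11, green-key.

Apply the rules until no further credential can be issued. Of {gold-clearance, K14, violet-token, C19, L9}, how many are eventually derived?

Holding K11 and L13 grants violet-token (A2).
Holding violet-token and L13 grants C19 (A5).
Holding C19 grants gold-clearance (A1).
Holding gold-clearance and C19 grants L9 (A3).
gold-clearance: reached.
K14 would need C21 (A6), but C21 is never granted.
violet-token: reached.
C19: reached.
L9: reached.
Reached: gold-clearance, violet-token, C19, and L9 — 4 of the 5.

4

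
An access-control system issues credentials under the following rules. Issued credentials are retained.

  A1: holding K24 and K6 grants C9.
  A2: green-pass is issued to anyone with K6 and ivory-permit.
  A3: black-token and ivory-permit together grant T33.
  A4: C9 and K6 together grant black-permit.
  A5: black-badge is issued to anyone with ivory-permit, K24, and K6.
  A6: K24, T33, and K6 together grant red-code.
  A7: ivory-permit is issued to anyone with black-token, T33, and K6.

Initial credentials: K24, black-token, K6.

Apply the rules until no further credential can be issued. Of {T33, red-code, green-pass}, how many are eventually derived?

T33 would need black-token and ivory-permit (A3), but ivory-permit is never granted.
red-code would need K24, T33, and K6 (A6), but T33 is never granted.
green-pass would need K6 and ivory-permit (A2), but ivory-permit is never granted.
None of the 3 are reached.

0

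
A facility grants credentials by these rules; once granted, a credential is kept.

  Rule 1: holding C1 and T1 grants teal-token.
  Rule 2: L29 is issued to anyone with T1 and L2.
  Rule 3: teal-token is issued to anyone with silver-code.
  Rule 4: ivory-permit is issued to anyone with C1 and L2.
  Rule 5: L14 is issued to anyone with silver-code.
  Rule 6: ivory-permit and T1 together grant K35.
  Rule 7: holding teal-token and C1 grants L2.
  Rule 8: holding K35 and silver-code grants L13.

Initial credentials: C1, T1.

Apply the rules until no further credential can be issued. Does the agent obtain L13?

No

L13 would need K35 and silver-code (Rule 8), but silver-code is never granted.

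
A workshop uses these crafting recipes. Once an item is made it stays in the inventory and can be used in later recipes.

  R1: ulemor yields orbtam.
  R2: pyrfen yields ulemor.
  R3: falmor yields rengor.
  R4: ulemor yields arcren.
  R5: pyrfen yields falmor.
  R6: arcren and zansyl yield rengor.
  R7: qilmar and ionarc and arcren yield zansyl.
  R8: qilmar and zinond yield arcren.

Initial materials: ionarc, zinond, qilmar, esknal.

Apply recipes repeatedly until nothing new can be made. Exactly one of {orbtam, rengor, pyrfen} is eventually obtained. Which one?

qilmar and zinond → arcren (R8).
qilmar and ionarc and arcren → zansyl (R7).
Using R6, arcren and zansyl make rengor.
No rule produces pyrfen, and it is not given. orbtam would need ulemor (R1), but ulemor is never obtained.

rengor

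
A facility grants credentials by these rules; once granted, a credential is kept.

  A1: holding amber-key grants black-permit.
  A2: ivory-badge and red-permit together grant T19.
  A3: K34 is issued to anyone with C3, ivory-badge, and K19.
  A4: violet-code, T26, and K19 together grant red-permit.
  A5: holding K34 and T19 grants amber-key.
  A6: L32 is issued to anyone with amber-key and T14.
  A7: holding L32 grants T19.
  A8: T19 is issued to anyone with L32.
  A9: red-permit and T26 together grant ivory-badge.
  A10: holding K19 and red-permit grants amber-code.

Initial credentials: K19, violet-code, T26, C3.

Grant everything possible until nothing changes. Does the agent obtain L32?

L32 would need amber-key and T14 (A6), but T14 is never granted.

No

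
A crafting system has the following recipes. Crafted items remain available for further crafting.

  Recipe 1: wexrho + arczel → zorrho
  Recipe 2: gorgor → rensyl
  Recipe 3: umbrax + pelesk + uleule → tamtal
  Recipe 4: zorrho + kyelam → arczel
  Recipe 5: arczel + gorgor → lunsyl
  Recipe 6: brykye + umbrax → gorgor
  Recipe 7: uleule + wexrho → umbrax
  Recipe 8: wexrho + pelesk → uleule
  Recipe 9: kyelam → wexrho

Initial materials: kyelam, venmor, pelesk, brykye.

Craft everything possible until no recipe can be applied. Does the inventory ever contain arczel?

arczel would need zorrho and kyelam (Recipe 4), but zorrho is never obtained.

No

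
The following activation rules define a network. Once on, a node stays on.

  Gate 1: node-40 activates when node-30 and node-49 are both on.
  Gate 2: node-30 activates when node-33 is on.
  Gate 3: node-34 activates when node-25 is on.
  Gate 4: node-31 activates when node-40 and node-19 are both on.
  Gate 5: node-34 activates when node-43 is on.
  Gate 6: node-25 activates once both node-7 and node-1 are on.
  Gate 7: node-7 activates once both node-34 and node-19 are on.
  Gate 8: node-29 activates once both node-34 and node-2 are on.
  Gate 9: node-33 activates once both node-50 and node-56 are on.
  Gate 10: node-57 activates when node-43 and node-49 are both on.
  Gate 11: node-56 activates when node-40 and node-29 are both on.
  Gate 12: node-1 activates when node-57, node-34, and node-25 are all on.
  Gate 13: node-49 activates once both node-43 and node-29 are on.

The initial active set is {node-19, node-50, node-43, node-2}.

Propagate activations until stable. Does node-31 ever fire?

node-31 would need node-40 and node-19 (Gate 4), but node-40 never turns on.

No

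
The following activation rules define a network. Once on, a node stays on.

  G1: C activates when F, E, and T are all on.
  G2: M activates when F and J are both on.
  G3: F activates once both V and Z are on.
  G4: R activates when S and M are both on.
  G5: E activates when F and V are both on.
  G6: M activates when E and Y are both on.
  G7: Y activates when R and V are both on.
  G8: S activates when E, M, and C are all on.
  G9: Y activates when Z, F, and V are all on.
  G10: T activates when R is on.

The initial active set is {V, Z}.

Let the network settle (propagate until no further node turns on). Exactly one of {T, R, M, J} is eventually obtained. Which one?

G3: V and Z on → F on.
F and V are on, so E activates (G5).
G9: Z, F, and V on → Y on.
E and Y are on, so M activates (G6).
R would need S and M (G4), but S never turns on. T would need R (G10), but R never turns on. No rule produces J, and it is not given.

M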